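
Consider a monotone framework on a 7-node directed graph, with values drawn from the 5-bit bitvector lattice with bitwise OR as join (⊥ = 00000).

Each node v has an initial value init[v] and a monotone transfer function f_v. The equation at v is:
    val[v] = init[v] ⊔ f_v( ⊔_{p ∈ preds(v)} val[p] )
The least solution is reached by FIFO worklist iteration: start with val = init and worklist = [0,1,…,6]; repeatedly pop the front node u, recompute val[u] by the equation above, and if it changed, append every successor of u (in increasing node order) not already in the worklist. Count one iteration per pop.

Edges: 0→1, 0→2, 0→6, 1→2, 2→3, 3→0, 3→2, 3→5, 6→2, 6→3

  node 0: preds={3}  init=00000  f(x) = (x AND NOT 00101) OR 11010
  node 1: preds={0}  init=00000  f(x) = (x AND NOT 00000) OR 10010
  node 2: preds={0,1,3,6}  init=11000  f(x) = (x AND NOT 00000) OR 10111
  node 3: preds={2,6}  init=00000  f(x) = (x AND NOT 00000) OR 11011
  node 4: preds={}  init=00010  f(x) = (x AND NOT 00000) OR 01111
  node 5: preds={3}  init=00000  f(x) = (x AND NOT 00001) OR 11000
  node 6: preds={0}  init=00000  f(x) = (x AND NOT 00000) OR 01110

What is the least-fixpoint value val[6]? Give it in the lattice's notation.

Trace (10 dequeues):
  [1] u=0 | in 00000 | out 11010 | prev 00000 | push {}
  [2] u=1 | in 11010 | out 11010 | prev 00000 | push {}
  [3] u=2 | in 11010 | out 11111 | prev 11000 | push {}
  [4] u=3 | in 11111 | out 11111 | prev 00000 | push {0,2}
  [5] u=4 | in 00000 | out 01111 | prev 00010 | push {}
  [6] u=5 | in 11111 | out 11110 | prev 00000 | push {}
  [7] u=6 | in 11010 | out 11110 | prev 00000 | push {3}
  [8] u=0 | in 11111 | out 11010 | ==
  [9] u=2 | in 11111 | out 11111 | ==
  [10] u=3 | in 11111 | out 11111 | ==

Converged values:
  [0] 11010
  [1] 11010
  [2] 11111
  [3] 11111
  [4] 01111
  [5] 11110
  [6] 11110

11110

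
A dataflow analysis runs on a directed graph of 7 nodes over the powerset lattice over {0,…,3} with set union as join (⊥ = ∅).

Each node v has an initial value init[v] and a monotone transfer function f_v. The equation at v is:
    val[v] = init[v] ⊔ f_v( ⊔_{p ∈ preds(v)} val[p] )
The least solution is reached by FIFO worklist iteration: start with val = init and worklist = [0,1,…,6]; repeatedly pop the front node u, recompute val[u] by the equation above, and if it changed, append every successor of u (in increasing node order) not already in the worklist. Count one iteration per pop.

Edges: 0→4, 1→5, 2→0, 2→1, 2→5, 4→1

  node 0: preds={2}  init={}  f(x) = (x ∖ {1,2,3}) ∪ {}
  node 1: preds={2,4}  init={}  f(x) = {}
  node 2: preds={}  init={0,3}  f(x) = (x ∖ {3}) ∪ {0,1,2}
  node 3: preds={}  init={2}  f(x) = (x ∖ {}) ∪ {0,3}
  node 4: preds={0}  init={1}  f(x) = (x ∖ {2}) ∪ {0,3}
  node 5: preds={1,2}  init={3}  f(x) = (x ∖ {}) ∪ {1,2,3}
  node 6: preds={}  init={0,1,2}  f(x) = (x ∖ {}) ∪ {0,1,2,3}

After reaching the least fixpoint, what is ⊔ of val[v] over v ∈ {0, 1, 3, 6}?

{0,1,2,3}

Iteration log — 9 steps:
  step 1. node 0  ⊔preds={0,3}  new={0}  old={}  +wl: 
  step 2. node 1  ⊔preds={0,1,3}  new={}  stable
  step 3. node 2  ⊔preds={}  new={0,1,2,3}  old={0,3}  +wl: 0,1
  step 4. node 3  ⊔preds={}  new={0,2,3}  old={2}  +wl: 
  step 5. node 4  ⊔preds={0}  new={0,1,3}  old={1}  +wl: 
  step 6. node 5  ⊔preds={0,1,2,3}  new={0,1,2,3}  old={3}  +wl: 
  step 7. node 6  ⊔preds={}  new={0,1,2,3}  old={0,1,2}  +wl: 
  step 8. node 0  ⊔preds={0,1,2,3}  new={0}  stable
  step 9. node 1  ⊔preds={0,1,2,3}  new={}  stable

Least fixpoint reached:
  node 0: {0}
  node 1: {}
  node 2: {0,1,2,3}
  node 3: {0,2,3}
  node 4: {0,1,3}
  node 5: {0,1,2,3}
  node 6: {0,1,2,3}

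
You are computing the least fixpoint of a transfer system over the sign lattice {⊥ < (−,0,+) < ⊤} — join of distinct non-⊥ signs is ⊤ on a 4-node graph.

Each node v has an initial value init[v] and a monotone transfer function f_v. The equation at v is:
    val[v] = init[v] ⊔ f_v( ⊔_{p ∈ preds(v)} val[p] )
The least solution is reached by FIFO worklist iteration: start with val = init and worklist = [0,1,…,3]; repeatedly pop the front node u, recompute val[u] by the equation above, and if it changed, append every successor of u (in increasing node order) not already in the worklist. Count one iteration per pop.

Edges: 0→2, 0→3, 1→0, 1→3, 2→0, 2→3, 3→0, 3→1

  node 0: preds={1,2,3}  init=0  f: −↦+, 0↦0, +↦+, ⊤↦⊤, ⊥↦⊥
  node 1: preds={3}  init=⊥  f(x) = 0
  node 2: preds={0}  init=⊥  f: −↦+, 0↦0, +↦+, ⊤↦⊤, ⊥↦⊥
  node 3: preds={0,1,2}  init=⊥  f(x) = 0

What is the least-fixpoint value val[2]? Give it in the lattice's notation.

0

Worklist (6 pops):
  #1 pop 0: in=⊥ → 0 (no change)
  #2 pop 1: in=⊥ → 0 (was ⊥); enqueue [0]
  #3 pop 2: in=0 → 0 (was ⊥); enqueue []
  #4 pop 3: in=0 → 0 (was ⊥); enqueue [1]
  #5 pop 0: in=0 → 0 (no change)
  #6 pop 1: in=0 → 0 (no change)

Fixpoint:
  val[0] = 0
  val[1] = 0
  val[2] = 0
  val[3] = 0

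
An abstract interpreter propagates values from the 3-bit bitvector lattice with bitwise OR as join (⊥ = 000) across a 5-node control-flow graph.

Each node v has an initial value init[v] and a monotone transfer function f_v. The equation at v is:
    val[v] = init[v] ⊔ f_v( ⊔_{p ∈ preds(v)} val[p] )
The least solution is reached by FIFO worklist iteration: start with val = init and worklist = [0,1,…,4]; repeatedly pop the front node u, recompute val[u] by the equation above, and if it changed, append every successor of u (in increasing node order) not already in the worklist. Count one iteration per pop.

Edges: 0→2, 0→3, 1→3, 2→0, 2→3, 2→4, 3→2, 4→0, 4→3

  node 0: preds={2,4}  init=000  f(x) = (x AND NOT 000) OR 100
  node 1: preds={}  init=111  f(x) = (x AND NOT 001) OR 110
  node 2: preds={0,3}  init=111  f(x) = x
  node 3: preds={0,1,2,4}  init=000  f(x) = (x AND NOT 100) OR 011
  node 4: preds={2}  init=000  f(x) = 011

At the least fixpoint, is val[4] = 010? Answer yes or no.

no

Iteration log — 8 steps:
  step 1. node 0  ⊔preds=111  new=111  old=000  +wl: 
  step 2. node 1  ⊔preds=000  new=111  stable
  step 3. node 2  ⊔preds=111  new=111  stable
  step 4. node 3  ⊔preds=111  new=011  old=000  +wl: 2
  step 5. node 4  ⊔preds=111  new=011  old=000  +wl: 0,3
  step 6. node 2  ⊔preds=111  new=111  stable
  step 7. node 0  ⊔preds=111  new=111  stable
  step 8. node 3  ⊔preds=111  new=011  stable

Least fixpoint reached:
  node 0: 111
  node 1: 111
  node 2: 111
  node 3: 011
  node 4: 011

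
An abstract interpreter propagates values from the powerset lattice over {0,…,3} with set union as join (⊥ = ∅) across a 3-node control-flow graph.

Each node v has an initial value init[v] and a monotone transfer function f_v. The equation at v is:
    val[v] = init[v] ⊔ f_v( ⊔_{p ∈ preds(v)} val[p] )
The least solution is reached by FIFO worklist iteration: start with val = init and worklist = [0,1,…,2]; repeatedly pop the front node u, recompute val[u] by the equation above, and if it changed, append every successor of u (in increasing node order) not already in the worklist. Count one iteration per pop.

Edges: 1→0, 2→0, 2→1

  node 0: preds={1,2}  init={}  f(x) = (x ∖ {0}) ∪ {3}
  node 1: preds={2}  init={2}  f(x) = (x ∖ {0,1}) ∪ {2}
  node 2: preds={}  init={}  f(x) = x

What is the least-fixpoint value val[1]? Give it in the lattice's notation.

Iteration log — 3 steps:
  step 1. node 0  ⊔preds={2}  new={2,3}  old={}  +wl: 
  step 2. node 1  ⊔preds={}  new={2}  stable
  step 3. node 2  ⊔preds={}  new={}  stable

Least fixpoint reached:
  node 0: {2,3}
  node 1: {2}
  node 2: {}

{2}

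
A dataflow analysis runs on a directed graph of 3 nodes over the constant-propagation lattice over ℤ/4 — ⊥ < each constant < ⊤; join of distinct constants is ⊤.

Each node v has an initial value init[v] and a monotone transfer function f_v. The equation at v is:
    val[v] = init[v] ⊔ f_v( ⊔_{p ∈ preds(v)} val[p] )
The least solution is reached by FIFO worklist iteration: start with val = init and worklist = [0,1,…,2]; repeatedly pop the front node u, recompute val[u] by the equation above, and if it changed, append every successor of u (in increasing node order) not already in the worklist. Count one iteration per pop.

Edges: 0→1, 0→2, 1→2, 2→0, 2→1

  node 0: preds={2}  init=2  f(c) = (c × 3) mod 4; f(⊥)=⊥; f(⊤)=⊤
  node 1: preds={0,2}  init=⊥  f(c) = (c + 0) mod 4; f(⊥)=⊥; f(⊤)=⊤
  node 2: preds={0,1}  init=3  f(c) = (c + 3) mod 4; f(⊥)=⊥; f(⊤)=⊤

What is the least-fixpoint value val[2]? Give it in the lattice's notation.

Trace (5 dequeues):
  [1] u=0 | in 3 | out ⊤ | prev 2 | push {}
  [2] u=1 | in ⊤ | out ⊤ | prev ⊥ | push {}
  [3] u=2 | in ⊤ | out ⊤ | prev 3 | push {0,1}
  [4] u=0 | in ⊤ | out ⊤ | ==
  [5] u=1 | in ⊤ | out ⊤ | ==

Converged values:
  [0] ⊤
  [1] ⊤
  [2] ⊤

⊤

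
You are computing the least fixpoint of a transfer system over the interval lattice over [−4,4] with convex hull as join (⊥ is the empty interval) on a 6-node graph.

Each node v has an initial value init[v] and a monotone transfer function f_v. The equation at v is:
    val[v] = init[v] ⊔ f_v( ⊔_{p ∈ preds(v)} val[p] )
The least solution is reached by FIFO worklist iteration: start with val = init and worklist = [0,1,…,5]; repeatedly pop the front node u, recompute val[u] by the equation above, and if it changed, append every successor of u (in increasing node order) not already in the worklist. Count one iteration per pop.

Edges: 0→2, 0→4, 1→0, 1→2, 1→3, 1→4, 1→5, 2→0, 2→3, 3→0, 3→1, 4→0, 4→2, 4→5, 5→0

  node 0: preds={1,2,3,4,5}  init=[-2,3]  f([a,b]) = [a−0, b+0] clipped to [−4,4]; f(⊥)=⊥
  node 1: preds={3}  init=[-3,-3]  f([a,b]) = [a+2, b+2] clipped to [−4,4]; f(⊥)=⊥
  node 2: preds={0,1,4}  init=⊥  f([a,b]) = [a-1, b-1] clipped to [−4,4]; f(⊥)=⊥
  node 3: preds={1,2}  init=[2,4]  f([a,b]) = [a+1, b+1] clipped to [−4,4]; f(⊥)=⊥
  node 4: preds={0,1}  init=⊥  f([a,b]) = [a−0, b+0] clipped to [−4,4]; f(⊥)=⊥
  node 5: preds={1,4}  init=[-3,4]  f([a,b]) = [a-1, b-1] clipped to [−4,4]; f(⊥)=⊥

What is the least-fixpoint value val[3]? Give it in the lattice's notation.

[-3,4]

Worklist (13 pops):
  #1 pop 0: in=[-3,4] → [-3,4] (was [-2,3]); enqueue []
  #2 pop 1: in=[2,4] → [-3,4] (was [-3,-3]); enqueue [0]
  #3 pop 2: in=[-3,4] → [-4,3] (was ⊥); enqueue []
  #4 pop 3: in=[-4,4] → [-3,4] (was [2,4]); enqueue [1]
  #5 pop 4: in=[-3,4] → [-3,4] (was ⊥); enqueue [2]
  #6 pop 5: in=[-3,4] → [-4,4] (was [-3,4]); enqueue []
  #7 pop 0: in=[-4,4] → [-4,4] (was [-3,4]); enqueue [4]
  #8 pop 1: in=[-3,4] → [-3,4] (no change)
  #9 pop 2: in=[-4,4] → [-4,3] (no change)
  #10 pop 4: in=[-4,4] → [-4,4] (was [-3,4]); enqueue [0,2,5]
  #11 pop 0: in=[-4,4] → [-4,4] (no change)
  #12 pop 2: in=[-4,4] → [-4,3] (no change)
  #13 pop 5: in=[-4,4] → [-4,4] (no change)

Fixpoint:
  val[0] = [-4,4]
  val[1] = [-3,4]
  val[2] = [-4,3]
  val[3] = [-3,4]
  val[4] = [-4,4]
  val[5] = [-4,4]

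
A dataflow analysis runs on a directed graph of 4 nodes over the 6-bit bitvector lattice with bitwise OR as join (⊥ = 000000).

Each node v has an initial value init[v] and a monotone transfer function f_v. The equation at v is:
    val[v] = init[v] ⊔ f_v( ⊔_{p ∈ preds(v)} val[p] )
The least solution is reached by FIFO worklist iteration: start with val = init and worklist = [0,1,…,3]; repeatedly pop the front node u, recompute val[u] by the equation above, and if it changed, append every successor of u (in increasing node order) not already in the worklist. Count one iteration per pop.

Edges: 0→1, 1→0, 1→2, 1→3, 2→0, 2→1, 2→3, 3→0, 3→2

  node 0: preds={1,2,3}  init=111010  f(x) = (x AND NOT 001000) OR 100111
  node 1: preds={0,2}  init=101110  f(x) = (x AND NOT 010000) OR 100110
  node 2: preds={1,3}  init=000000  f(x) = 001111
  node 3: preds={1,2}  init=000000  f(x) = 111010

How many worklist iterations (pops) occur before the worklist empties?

7

Iteration log — 7 steps:
  step 1. node 0  ⊔preds=101110  new=111111  old=111010  +wl: 
  step 2. node 1  ⊔preds=111111  new=101111  old=101110  +wl: 0
  step 3. node 2  ⊔preds=101111  new=001111  old=000000  +wl: 1
  step 4. node 3  ⊔preds=101111  new=111010  old=000000  +wl: 2
  step 5. node 0  ⊔preds=111111  new=111111  stable
  step 6. node 1  ⊔preds=111111  new=101111  stable
  step 7. node 2  ⊔preds=111111  new=001111  stable

Least fixpoint reached:
  node 0: 111111
  node 1: 101111
  node 2: 001111
  node 3: 111010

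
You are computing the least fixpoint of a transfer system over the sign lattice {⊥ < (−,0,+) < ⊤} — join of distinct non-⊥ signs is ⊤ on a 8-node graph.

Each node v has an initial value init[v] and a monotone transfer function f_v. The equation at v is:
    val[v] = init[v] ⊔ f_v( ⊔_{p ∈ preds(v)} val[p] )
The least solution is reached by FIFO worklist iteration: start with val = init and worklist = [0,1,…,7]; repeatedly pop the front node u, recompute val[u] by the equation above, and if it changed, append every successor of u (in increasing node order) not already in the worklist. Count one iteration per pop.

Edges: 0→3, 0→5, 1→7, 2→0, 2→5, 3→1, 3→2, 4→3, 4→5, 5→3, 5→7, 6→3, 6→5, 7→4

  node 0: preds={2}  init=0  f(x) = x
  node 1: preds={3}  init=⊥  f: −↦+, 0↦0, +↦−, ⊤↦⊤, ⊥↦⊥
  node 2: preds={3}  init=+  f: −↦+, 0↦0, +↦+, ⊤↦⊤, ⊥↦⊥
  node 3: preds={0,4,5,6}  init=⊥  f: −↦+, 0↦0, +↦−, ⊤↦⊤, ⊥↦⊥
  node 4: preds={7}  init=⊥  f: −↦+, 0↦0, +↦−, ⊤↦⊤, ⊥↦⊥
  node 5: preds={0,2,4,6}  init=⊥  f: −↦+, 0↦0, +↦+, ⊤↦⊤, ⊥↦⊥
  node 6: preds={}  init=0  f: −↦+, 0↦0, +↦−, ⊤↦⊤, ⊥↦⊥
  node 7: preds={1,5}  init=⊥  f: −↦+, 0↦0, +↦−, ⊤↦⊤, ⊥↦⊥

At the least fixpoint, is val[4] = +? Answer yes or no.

no

Trace (16 dequeues):
  [1] u=0 | in + | out ⊤ | prev 0 | push {}
  [2] u=1 | in ⊥ | out ⊥ | ==
  [3] u=2 | in ⊥ | out + | ==
  [4] u=3 | in ⊤ | out ⊤ | prev ⊥ | push {1,2}
  [5] u=4 | in ⊥ | out ⊥ | ==
  [6] u=5 | in ⊤ | out ⊤ | prev ⊥ | push {3}
  [7] u=6 | in ⊥ | out 0 | ==
  [8] u=7 | in ⊤ | out ⊤ | prev ⊥ | push {4}
  [9] u=1 | in ⊤ | out ⊤ | prev ⊥ | push {7}
  [10] u=2 | in ⊤ | out ⊤ | prev + | push {0,5}
  [11] u=3 | in ⊤ | out ⊤ | ==
  [12] u=4 | in ⊤ | out ⊤ | prev ⊥ | push {3}
  [13] u=7 | in ⊤ | out ⊤ | ==
  [14] u=0 | in ⊤ | out ⊤ | ==
  [15] u=5 | in ⊤ | out ⊤ | ==
  [16] u=3 | in ⊤ | out ⊤ | ==

Converged values:
  [0] ⊤
  [1] ⊤
  [2] ⊤
  [3] ⊤
  [4] ⊤
  [5] ⊤
  [6] 0
  [7] ⊤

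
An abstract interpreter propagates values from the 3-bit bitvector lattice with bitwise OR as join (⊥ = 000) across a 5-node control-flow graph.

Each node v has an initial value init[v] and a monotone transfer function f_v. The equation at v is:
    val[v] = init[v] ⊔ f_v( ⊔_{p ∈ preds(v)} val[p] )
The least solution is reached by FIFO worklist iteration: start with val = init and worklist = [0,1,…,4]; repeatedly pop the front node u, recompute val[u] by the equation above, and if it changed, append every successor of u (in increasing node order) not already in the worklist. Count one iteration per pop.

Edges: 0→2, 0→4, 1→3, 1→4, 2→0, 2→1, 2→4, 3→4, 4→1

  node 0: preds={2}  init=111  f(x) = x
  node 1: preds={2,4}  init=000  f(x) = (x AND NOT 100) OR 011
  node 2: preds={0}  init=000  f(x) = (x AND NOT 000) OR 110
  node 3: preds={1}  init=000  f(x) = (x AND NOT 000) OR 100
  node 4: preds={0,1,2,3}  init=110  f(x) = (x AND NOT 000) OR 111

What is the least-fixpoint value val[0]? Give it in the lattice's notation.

Worklist (7 pops):
  #1 pop 0: in=000 → 111 (no change)
  #2 pop 1: in=110 → 011 (was 000); enqueue []
  #3 pop 2: in=111 → 111 (was 000); enqueue [0,1]
  #4 pop 3: in=011 → 111 (was 000); enqueue []
  #5 pop 4: in=111 → 111 (was 110); enqueue []
  #6 pop 0: in=111 → 111 (no change)
  #7 pop 1: in=111 → 011 (no change)

Fixpoint:
  val[0] = 111
  val[1] = 011
  val[2] = 111
  val[3] = 111
  val[4] = 111

111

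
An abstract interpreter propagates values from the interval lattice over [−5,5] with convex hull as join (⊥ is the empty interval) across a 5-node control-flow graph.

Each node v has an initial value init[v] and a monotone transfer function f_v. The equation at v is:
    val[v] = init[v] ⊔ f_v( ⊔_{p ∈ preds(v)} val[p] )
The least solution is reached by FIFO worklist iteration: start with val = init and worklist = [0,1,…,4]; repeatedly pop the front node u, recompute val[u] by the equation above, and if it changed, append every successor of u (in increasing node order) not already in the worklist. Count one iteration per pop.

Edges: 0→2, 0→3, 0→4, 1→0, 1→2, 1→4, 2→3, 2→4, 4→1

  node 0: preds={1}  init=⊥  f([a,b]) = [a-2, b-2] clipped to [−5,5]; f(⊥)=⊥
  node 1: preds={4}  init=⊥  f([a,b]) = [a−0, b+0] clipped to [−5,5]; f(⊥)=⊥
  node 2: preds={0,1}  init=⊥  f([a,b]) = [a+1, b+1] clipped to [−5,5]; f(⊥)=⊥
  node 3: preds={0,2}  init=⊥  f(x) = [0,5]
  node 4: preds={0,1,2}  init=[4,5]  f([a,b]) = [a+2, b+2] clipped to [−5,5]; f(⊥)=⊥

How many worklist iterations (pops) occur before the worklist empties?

9

Worklist (9 pops):
  #1 pop 0: in=⊥ → ⊥ (no change)
  #2 pop 1: in=[4,5] → [4,5] (was ⊥); enqueue [0]
  #3 pop 2: in=[4,5] → [5,5] (was ⊥); enqueue []
  #4 pop 3: in=[5,5] → [0,5] (was ⊥); enqueue []
  #5 pop 4: in=[4,5] → [4,5] (no change)
  #6 pop 0: in=[4,5] → [2,3] (was ⊥); enqueue [2,3,4]
  #7 pop 2: in=[2,5] → [3,5] (was [5,5]); enqueue []
  #8 pop 3: in=[2,5] → [0,5] (no change)
  #9 pop 4: in=[2,5] → [4,5] (no change)

Fixpoint:
  val[0] = [2,3]
  val[1] = [4,5]
  val[2] = [3,5]
  val[3] = [0,5]
  val[4] = [4,5]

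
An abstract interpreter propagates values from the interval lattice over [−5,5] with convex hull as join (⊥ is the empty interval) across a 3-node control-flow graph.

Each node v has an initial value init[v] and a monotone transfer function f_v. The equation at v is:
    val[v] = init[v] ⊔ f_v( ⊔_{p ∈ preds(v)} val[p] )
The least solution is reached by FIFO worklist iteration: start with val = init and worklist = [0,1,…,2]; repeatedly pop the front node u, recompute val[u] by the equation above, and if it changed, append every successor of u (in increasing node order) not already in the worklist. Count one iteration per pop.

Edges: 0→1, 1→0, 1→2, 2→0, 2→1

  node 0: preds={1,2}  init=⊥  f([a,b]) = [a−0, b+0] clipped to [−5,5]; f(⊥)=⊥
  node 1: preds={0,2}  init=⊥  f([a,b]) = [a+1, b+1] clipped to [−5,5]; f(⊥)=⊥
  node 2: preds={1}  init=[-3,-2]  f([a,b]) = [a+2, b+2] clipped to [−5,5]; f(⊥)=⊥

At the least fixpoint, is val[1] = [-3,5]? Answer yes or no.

Trace (12 dequeues):
  [1] u=0 | in [-3,-2] | out [-3,-2] | prev ⊥ | push {}
  [2] u=1 | in [-3,-2] | out [-2,-1] | prev ⊥ | push {0}
  [3] u=2 | in [-2,-1] | out [-3,1] | prev [-3,-2] | push {1}
  [4] u=0 | in [-3,1] | out [-3,1] | prev [-3,-2] | push {}
  [5] u=1 | in [-3,1] | out [-2,2] | prev [-2,-1] | push {0,2}
  [6] u=0 | in [-3,2] | out [-3,2] | prev [-3,1] | push {1}
  [7] u=2 | in [-2,2] | out [-3,4] | prev [-3,1] | push {0}
  [8] u=1 | in [-3,4] | out [-2,5] | prev [-2,2] | push {2}
  [9] u=0 | in [-3,5] | out [-3,5] | prev [-3,2] | push {1}
  [10] u=2 | in [-2,5] | out [-3,5] | prev [-3,4] | push {0}
  [11] u=1 | in [-3,5] | out [-2,5] | ==
  [12] u=0 | in [-3,5] | out [-3,5] | ==

Converged values:
  [0] [-3,5]
  [1] [-2,5]
  [2] [-3,5]

no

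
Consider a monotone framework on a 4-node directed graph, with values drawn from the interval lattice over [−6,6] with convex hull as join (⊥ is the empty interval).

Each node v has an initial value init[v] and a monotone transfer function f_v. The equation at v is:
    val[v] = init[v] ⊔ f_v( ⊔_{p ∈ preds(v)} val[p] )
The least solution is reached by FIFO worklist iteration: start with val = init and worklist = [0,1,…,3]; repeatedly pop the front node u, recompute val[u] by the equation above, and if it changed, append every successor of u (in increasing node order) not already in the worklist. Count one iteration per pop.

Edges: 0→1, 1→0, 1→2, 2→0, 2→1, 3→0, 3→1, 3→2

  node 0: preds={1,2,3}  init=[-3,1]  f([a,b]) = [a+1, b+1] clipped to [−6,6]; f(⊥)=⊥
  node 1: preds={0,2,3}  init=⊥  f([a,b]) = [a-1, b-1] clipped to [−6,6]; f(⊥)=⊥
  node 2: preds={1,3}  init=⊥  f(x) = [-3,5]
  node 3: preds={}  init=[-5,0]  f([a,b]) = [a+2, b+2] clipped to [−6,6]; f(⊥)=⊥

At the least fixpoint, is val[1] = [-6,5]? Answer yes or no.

Worklist (8 pops):
  #1 pop 0: in=[-5,0] → [-4,1] (was [-3,1]); enqueue []
  #2 pop 1: in=[-5,1] → [-6,0] (was ⊥); enqueue [0]
  #3 pop 2: in=[-6,0] → [-3,5] (was ⊥); enqueue [1]
  #4 pop 3: in=⊥ → [-5,0] (no change)
  #5 pop 0: in=[-6,5] → [-5,6] (was [-4,1]); enqueue []
  #6 pop 1: in=[-5,6] → [-6,5] (was [-6,0]); enqueue [0,2]
  #7 pop 0: in=[-6,5] → [-5,6] (no change)
  #8 pop 2: in=[-6,5] → [-3,5] (no change)

Fixpoint:
  val[0] = [-5,6]
  val[1] = [-6,5]
  val[2] = [-3,5]
  val[3] = [-5,0]

yes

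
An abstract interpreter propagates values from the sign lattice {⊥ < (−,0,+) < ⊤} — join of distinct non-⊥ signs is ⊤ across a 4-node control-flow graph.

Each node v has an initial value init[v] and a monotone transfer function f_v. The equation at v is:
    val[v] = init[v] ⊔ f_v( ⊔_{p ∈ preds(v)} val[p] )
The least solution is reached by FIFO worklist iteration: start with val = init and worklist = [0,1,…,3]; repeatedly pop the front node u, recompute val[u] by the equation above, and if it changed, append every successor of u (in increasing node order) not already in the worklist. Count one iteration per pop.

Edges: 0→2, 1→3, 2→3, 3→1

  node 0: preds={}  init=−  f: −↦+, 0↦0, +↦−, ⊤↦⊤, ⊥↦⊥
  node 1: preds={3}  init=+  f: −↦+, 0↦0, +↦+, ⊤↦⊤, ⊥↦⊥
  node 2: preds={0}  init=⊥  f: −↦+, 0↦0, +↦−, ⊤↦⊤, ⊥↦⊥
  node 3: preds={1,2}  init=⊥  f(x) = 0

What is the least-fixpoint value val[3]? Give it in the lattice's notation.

Iteration log — 6 steps:
  step 1. node 0  ⊔preds=⊥  new=−  stable
  step 2. node 1  ⊔preds=⊥  new=+  stable
  step 3. node 2  ⊔preds=−  new=+  old=⊥  +wl: 
  step 4. node 3  ⊔preds=+  new=0  old=⊥  +wl: 1
  step 5. node 1  ⊔preds=0  new=⊤  old=+  +wl: 3
  step 6. node 3  ⊔preds=⊤  new=0  stable

Least fixpoint reached:
  node 0: −
  node 1: ⊤
  node 2: +
  node 3: 0

0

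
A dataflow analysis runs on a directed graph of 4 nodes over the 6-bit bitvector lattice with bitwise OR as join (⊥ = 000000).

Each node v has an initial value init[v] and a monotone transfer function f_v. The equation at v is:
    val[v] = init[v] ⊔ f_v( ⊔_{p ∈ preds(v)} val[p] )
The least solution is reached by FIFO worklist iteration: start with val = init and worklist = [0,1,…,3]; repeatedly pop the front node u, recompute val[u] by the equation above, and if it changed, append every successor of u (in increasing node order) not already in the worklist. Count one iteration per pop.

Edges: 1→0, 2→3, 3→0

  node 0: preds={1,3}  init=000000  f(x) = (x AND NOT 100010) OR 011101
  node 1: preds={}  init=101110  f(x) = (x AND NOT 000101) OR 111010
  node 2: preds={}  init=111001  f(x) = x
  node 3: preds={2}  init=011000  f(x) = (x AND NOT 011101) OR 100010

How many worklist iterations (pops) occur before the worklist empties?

5

Trace (5 dequeues):
  [1] u=0 | in 111110 | out 011101 | prev 000000 | push {}
  [2] u=1 | in 000000 | out 111110 | prev 101110 | push {0}
  [3] u=2 | in 000000 | out 111001 | ==
  [4] u=3 | in 111001 | out 111010 | prev 011000 | push {}
  [5] u=0 | in 111110 | out 011101 | ==

Converged values:
  [0] 011101
  [1] 111110
  [2] 111001
  [3] 111010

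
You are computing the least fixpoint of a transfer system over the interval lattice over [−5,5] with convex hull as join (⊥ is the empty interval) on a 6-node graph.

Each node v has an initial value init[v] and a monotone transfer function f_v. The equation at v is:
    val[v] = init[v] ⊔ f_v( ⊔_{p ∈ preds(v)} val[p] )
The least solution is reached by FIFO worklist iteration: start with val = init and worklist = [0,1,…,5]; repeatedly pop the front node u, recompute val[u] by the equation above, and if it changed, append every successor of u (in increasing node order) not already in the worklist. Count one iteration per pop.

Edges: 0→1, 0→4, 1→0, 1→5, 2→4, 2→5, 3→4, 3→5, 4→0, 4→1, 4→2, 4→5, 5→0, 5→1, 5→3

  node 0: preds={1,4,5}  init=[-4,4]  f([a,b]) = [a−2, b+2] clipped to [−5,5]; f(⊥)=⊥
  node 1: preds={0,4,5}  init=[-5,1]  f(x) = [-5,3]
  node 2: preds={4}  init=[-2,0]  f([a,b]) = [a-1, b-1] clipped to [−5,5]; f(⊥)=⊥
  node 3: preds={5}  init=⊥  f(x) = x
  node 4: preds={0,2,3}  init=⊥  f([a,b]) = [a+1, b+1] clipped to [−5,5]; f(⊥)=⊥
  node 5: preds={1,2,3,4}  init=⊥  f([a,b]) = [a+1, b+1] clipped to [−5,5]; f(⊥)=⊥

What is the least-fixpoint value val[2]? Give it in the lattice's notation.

Iteration log — 12 steps:
  step 1. node 0  ⊔preds=[-5,1]  new=[-5,4]  old=[-4,4]  +wl: 
  step 2. node 1  ⊔preds=[-5,4]  new=[-5,3]  old=[-5,1]  +wl: 0
  step 3. node 2  ⊔preds=⊥  new=[-2,0]  stable
  step 4. node 3  ⊔preds=⊥  new=⊥  stable
  step 5. node 4  ⊔preds=[-5,4]  new=[-4,5]  old=⊥  +wl: 1,2
  step 6. node 5  ⊔preds=[-5,5]  new=[-4,5]  old=⊥  +wl: 3
  step 7. node 0  ⊔preds=[-5,5]  new=[-5,5]  old=[-5,4]  +wl: 4
  step 8. node 1  ⊔preds=[-5,5]  new=[-5,3]  stable
  step 9. node 2  ⊔preds=[-4,5]  new=[-5,4]  old=[-2,0]  +wl: 5
  step 10. node 3  ⊔preds=[-4,5]  new=[-4,5]  old=⊥  +wl: 
  step 11. node 4  ⊔preds=[-5,5]  new=[-4,5]  stable
  step 12. node 5  ⊔preds=[-5,5]  new=[-4,5]  stable

Least fixpoint reached:
  node 0: [-5,5]
  node 1: [-5,3]
  node 2: [-5,4]
  node 3: [-4,5]
  node 4: [-4,5]
  node 5: [-4,5]

[-5,4]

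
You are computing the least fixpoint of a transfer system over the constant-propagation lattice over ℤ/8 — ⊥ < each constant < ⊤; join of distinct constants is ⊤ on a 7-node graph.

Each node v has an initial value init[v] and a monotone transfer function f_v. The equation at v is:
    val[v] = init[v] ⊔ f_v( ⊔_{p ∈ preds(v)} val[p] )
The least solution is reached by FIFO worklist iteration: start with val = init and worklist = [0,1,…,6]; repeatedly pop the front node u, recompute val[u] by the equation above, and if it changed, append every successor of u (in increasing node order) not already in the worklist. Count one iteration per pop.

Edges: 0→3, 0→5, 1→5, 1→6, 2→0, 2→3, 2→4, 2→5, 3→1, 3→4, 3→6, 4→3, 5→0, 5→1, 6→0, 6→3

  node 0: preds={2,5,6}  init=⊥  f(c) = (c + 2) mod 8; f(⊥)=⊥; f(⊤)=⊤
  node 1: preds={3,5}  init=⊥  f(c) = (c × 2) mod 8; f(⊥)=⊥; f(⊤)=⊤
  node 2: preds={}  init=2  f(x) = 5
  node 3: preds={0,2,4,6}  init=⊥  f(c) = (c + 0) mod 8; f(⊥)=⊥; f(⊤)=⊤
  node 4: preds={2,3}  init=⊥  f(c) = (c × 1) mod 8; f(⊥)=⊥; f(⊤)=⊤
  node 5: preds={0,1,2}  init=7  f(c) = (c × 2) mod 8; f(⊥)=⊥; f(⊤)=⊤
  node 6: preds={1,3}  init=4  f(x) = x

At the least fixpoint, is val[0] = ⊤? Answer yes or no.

yes

Trace (12 dequeues):
  [1] u=0 | in ⊤ | out ⊤ | prev ⊥ | push {}
  [2] u=1 | in 7 | out 6 | prev ⊥ | push {}
  [3] u=2 | in ⊥ | out ⊤ | prev 2 | push {0}
  [4] u=3 | in ⊤ | out ⊤ | prev ⊥ | push {1}
  [5] u=4 | in ⊤ | out ⊤ | prev ⊥ | push {3}
  [6] u=5 | in ⊤ | out ⊤ | prev 7 | push {}
  [7] u=6 | in ⊤ | out ⊤ | prev 4 | push {}
  [8] u=0 | in ⊤ | out ⊤ | ==
  [9] u=1 | in ⊤ | out ⊤ | prev 6 | push {5,6}
  [10] u=3 | in ⊤ | out ⊤ | ==
  [11] u=5 | in ⊤ | out ⊤ | ==
  [12] u=6 | in ⊤ | out ⊤ | ==

Converged values:
  [0] ⊤
  [1] ⊤
  [2] ⊤
  [3] ⊤
  [4] ⊤
  [5] ⊤
  [6] ⊤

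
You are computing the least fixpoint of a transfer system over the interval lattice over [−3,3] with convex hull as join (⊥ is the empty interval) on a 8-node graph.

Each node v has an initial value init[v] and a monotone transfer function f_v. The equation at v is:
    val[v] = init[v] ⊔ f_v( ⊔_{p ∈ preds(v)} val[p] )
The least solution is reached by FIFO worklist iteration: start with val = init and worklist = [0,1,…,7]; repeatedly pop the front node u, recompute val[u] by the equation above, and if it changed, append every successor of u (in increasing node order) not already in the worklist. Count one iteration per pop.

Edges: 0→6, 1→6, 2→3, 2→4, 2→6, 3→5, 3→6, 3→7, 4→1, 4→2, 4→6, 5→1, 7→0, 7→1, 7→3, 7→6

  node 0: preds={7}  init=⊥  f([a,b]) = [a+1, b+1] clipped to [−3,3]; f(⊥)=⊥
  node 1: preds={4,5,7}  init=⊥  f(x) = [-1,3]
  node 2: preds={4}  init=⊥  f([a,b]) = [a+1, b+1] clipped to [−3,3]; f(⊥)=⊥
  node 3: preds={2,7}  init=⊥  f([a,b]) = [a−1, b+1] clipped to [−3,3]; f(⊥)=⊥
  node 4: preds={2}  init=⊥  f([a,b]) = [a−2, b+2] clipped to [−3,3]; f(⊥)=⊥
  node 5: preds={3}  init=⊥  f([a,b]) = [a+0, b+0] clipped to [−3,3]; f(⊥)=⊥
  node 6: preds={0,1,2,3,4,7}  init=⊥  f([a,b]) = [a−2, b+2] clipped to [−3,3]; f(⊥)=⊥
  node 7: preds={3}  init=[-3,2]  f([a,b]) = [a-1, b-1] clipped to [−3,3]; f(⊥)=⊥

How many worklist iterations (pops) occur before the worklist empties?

Trace (9 dequeues):
  [1] u=0 | in [-3,2] | out [-2,3] | prev ⊥ | push {}
  [2] u=1 | in [-3,2] | out [-1,3] | prev ⊥ | push {}
  [3] u=2 | in ⊥ | out ⊥ | ==
  [4] u=3 | in [-3,2] | out [-3,3] | prev ⊥ | push {}
  [5] u=4 | in ⊥ | out ⊥ | ==
  [6] u=5 | in [-3,3] | out [-3,3] | prev ⊥ | push {1}
  [7] u=6 | in [-3,3] | out [-3,3] | prev ⊥ | push {}
  [8] u=7 | in [-3,3] | out [-3,2] | ==
  [9] u=1 | in [-3,3] | out [-1,3] | ==

Converged values:
  [0] [-2,3]
  [1] [-1,3]
  [2] ⊥
  [3] [-3,3]
  [4] ⊥
  [5] [-3,3]
  [6] [-3,3]
  [7] [-3,2]

9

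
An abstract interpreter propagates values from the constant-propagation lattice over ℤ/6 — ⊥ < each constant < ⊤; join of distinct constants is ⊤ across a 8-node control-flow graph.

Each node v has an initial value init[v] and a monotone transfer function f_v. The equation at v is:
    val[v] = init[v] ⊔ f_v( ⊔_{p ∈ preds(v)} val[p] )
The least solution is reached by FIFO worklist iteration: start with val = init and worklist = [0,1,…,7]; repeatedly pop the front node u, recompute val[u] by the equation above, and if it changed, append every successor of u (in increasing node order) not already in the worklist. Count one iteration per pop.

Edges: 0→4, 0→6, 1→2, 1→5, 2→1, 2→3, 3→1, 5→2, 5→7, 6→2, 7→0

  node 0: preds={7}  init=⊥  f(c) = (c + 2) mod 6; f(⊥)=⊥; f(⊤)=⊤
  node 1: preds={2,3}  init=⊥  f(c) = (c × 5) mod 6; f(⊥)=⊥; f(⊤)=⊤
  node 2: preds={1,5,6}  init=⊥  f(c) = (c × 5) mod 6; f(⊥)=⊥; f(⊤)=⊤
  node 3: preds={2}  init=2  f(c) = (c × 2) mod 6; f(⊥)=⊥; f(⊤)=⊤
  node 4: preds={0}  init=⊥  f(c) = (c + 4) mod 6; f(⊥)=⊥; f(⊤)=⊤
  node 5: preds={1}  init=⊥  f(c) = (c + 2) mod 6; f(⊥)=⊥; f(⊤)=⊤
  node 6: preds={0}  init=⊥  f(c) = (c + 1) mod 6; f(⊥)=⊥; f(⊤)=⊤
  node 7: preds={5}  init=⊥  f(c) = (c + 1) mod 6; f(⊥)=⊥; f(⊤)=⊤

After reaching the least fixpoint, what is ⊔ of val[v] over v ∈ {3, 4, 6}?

⊤

Worklist (22 pops):
  #1 pop 0: in=⊥ → ⊥ (no change)
  #2 pop 1: in=2 → 4 (was ⊥); enqueue []
  #3 pop 2: in=4 → 2 (was ⊥); enqueue [1]
  #4 pop 3: in=2 → ⊤ (was 2); enqueue []
  #5 pop 4: in=⊥ → ⊥ (no change)
  #6 pop 5: in=4 → 0 (was ⊥); enqueue [2]
  #7 pop 6: in=⊥ → ⊥ (no change)
  #8 pop 7: in=0 → 1 (was ⊥); enqueue [0]
  #9 pop 1: in=⊤ → ⊤ (was 4); enqueue [5]
  #10 pop 2: in=⊤ → ⊤ (was 2); enqueue [1,3]
  #11 pop 0: in=1 → 3 (was ⊥); enqueue [4,6]
  #12 pop 5: in=⊤ → ⊤ (was 0); enqueue [2,7]
  #13 pop 1: in=⊤ → ⊤ (no change)
  #14 pop 3: in=⊤ → ⊤ (no change)
  #15 pop 4: in=3 → 1 (was ⊥); enqueue []
  #16 pop 6: in=3 → 4 (was ⊥); enqueue []
  #17 pop 2: in=⊤ → ⊤ (no change)
  #18 pop 7: in=⊤ → ⊤ (was 1); enqueue [0]
  #19 pop 0: in=⊤ → ⊤ (was 3); enqueue [4,6]
  #20 pop 4: in=⊤ → ⊤ (was 1); enqueue []
  #21 pop 6: in=⊤ → ⊤ (was 4); enqueue [2]
  #22 pop 2: in=⊤ → ⊤ (no change)

Fixpoint:
  val[0] = ⊤
  val[1] = ⊤
  val[2] = ⊤
  val[3] = ⊤
  val[4] = ⊤
  val[5] = ⊤
  val[6] = ⊤
  val[7] = ⊤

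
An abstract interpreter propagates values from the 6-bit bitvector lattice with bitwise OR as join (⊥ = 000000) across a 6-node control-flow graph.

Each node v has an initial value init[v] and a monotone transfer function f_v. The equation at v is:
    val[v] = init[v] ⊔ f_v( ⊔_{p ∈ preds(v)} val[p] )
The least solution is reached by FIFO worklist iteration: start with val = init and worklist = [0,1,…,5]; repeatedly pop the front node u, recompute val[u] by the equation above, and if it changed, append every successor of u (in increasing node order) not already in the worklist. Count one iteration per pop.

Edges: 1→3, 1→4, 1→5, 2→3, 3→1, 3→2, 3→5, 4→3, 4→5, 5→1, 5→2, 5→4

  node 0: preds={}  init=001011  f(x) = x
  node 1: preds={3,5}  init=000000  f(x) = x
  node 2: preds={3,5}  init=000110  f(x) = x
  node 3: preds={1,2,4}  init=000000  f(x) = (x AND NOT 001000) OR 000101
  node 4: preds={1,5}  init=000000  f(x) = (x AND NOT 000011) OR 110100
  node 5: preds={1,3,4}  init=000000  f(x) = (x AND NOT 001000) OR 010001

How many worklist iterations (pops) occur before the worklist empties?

13

Iteration log — 13 steps:
  step 1. node 0  ⊔preds=000000  new=001011  stable
  step 2. node 1  ⊔preds=000000  new=000000  stable
  step 3. node 2  ⊔preds=000000  new=000110  stable
  step 4. node 3  ⊔preds=000110  new=000111  old=000000  +wl: 1,2
  step 5. node 4  ⊔preds=000000  new=110100  old=000000  +wl: 3
  step 6. node 5  ⊔preds=110111  new=110111  old=000000  +wl: 4
  step 7. node 1  ⊔preds=110111  new=110111  old=000000  +wl: 5
  step 8. node 2  ⊔preds=110111  new=110111  old=000110  +wl: 
  step 9. node 3  ⊔preds=110111  new=110111  old=000111  +wl: 1,2
  step 10. node 4  ⊔preds=110111  new=110100  stable
  step 11. node 5  ⊔preds=110111  new=110111  stable
  step 12. node 1  ⊔preds=110111  new=110111  stable
  step 13. node 2  ⊔preds=110111  new=110111  stable

Least fixpoint reached:
  node 0: 001011
  node 1: 110111
  node 2: 110111
  node 3: 110111
  node 4: 110100
  node 5: 110111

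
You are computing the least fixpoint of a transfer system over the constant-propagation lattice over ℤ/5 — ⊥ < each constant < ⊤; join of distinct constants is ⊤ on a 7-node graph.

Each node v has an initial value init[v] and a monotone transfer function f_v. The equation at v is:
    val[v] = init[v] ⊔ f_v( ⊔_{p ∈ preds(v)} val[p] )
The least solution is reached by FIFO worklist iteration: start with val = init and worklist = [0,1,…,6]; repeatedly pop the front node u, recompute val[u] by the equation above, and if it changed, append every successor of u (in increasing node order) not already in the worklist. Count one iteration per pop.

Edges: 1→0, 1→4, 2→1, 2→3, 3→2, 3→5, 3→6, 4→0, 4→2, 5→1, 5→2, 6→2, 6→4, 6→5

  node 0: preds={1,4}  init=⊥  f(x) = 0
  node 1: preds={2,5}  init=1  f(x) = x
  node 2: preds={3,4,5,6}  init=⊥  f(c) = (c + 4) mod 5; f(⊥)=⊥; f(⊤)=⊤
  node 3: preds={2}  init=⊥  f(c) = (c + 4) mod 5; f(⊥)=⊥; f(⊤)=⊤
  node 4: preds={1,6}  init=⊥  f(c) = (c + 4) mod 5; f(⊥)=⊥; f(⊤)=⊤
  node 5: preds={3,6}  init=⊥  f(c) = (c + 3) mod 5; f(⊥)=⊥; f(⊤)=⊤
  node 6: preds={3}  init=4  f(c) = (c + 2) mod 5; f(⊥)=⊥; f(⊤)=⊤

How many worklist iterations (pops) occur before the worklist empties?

19

Trace (19 dequeues):
  [1] u=0 | in 1 | out 0 | prev ⊥ | push {}
  [2] u=1 | in ⊥ | out 1 | ==
  [3] u=2 | in 4 | out 3 | prev ⊥ | push {1}
  [4] u=3 | in 3 | out 2 | prev ⊥ | push {2}
  [5] u=4 | in ⊤ | out ⊤ | prev ⊥ | push {0}
  [6] u=5 | in ⊤ | out ⊤ | prev ⊥ | push {}
  [7] u=6 | in 2 | out 4 | ==
  [8] u=1 | in ⊤ | out ⊤ | prev 1 | push {4}
  [9] u=2 | in ⊤ | out ⊤ | prev 3 | push {1,3}
  [10] u=0 | in ⊤ | out 0 | ==
  [11] u=4 | in ⊤ | out ⊤ | ==
  [12] u=1 | in ⊤ | out ⊤ | ==
  [13] u=3 | in ⊤ | out ⊤ | prev 2 | push {2,5,6}
  [14] u=2 | in ⊤ | out ⊤ | ==
  [15] u=5 | in ⊤ | out ⊤ | ==
  [16] u=6 | in ⊤ | out ⊤ | prev 4 | push {2,4,5}
  [17] u=2 | in ⊤ | out ⊤ | ==
  [18] u=4 | in ⊤ | out ⊤ | ==
  [19] u=5 | in ⊤ | out ⊤ | ==

Converged values:
  [0] 0
  [1] ⊤
  [2] ⊤
  [3] ⊤
  [4] ⊤
  [5] ⊤
  [6] ⊤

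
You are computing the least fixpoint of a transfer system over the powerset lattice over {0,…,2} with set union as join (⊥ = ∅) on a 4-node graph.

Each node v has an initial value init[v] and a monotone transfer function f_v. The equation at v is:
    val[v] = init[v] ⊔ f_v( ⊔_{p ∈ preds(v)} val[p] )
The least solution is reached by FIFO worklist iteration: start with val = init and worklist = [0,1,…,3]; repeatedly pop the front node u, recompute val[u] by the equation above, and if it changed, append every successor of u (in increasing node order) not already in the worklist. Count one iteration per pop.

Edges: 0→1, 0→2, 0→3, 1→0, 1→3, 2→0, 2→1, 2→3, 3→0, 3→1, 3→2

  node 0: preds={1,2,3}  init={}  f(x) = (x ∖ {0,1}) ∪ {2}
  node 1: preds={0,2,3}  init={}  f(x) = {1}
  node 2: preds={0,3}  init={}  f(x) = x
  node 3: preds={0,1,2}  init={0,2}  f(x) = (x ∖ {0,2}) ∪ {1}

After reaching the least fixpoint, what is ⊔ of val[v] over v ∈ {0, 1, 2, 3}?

Worklist (10 pops):
  #1 pop 0: in={0,2} → {2} (was {}); enqueue []
  #2 pop 1: in={0,2} → {1} (was {}); enqueue [0]
  #3 pop 2: in={0,2} → {0,2} (was {}); enqueue [1]
  #4 pop 3: in={0,1,2} → {0,1,2} (was {0,2}); enqueue [2]
  #5 pop 0: in={0,1,2} → {2} (no change)
  #6 pop 1: in={0,1,2} → {1} (no change)
  #7 pop 2: in={0,1,2} → {0,1,2} (was {0,2}); enqueue [0,1,3]
  #8 pop 0: in={0,1,2} → {2} (no change)
  #9 pop 1: in={0,1,2} → {1} (no change)
  #10 pop 3: in={0,1,2} → {0,1,2} (no change)

Fixpoint:
  val[0] = {2}
  val[1] = {1}
  val[2] = {0,1,2}
  val[3] = {0,1,2}

{0,1,2}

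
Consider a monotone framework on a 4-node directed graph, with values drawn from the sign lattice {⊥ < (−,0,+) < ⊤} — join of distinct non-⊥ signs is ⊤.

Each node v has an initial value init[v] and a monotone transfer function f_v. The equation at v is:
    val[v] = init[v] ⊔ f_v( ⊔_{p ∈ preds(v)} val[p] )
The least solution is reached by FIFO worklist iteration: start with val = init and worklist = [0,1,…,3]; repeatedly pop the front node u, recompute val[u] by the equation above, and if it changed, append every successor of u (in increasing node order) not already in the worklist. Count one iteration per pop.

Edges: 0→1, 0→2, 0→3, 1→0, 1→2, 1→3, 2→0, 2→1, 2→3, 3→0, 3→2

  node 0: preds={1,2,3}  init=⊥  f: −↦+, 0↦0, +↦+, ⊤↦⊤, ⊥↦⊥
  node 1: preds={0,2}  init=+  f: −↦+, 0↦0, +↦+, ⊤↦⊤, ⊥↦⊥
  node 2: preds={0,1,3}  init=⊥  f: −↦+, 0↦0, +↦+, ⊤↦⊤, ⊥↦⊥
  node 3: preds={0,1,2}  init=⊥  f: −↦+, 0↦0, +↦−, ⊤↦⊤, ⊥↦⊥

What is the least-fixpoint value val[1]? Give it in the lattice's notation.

⊤

Trace (11 dequeues):
  [1] u=0 | in + | out + | prev ⊥ | push {}
  [2] u=1 | in + | out + | ==
  [3] u=2 | in + | out + | prev ⊥ | push {0,1}
  [4] u=3 | in + | out − | prev ⊥ | push {2}
  [5] u=0 | in ⊤ | out ⊤ | prev + | push {3}
  [6] u=1 | in ⊤ | out ⊤ | prev + | push {0}
  [7] u=2 | in ⊤ | out ⊤ | prev + | push {1}
  [8] u=3 | in ⊤ | out ⊤ | prev − | push {2}
  [9] u=0 | in ⊤ | out ⊤ | ==
  [10] u=1 | in ⊤ | out ⊤ | ==
  [11] u=2 | in ⊤ | out ⊤ | ==

Converged values:
  [0] ⊤
  [1] ⊤
  [2] ⊤
  [3] ⊤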